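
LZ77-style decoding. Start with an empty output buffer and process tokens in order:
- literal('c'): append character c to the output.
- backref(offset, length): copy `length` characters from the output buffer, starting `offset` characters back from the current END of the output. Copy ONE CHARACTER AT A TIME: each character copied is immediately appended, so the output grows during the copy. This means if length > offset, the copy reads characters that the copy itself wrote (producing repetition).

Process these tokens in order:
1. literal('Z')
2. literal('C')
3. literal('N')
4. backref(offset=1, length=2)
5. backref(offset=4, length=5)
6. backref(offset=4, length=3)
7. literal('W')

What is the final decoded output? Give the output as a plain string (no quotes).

Answer: ZCNNNCNNNCNNNW

Derivation:
Token 1: literal('Z'). Output: "Z"
Token 2: literal('C'). Output: "ZC"
Token 3: literal('N'). Output: "ZCN"
Token 4: backref(off=1, len=2) (overlapping!). Copied 'NN' from pos 2. Output: "ZCNNN"
Token 5: backref(off=4, len=5) (overlapping!). Copied 'CNNNC' from pos 1. Output: "ZCNNNCNNNC"
Token 6: backref(off=4, len=3). Copied 'NNN' from pos 6. Output: "ZCNNNCNNNCNNN"
Token 7: literal('W'). Output: "ZCNNNCNNNCNNNW"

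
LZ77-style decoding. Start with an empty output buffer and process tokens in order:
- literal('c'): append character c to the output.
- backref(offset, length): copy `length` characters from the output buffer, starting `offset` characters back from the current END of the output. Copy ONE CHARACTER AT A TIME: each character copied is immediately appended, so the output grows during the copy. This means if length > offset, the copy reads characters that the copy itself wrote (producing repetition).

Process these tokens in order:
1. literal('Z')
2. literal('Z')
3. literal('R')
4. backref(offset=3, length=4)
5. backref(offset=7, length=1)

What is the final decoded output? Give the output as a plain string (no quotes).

Answer: ZZRZZRZZ

Derivation:
Token 1: literal('Z'). Output: "Z"
Token 2: literal('Z'). Output: "ZZ"
Token 3: literal('R'). Output: "ZZR"
Token 4: backref(off=3, len=4) (overlapping!). Copied 'ZZRZ' from pos 0. Output: "ZZRZZRZ"
Token 5: backref(off=7, len=1). Copied 'Z' from pos 0. Output: "ZZRZZRZZ"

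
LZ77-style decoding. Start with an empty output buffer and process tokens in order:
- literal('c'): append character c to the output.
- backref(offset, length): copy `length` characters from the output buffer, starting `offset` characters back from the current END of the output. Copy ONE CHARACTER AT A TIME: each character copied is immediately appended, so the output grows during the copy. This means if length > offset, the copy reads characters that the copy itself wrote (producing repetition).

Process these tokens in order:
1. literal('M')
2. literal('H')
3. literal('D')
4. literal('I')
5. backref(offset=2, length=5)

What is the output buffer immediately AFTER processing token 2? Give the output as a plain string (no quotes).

Answer: MH

Derivation:
Token 1: literal('M'). Output: "M"
Token 2: literal('H'). Output: "MH"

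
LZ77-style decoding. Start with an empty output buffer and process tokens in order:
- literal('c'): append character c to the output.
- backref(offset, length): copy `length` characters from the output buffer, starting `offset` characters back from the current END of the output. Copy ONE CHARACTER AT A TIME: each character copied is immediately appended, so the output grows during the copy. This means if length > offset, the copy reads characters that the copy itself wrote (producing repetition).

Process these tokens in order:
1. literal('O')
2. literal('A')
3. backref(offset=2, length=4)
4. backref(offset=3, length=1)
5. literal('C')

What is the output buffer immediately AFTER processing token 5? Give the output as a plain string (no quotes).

Answer: OAOAOAAC

Derivation:
Token 1: literal('O'). Output: "O"
Token 2: literal('A'). Output: "OA"
Token 3: backref(off=2, len=4) (overlapping!). Copied 'OAOA' from pos 0. Output: "OAOAOA"
Token 4: backref(off=3, len=1). Copied 'A' from pos 3. Output: "OAOAOAA"
Token 5: literal('C'). Output: "OAOAOAAC"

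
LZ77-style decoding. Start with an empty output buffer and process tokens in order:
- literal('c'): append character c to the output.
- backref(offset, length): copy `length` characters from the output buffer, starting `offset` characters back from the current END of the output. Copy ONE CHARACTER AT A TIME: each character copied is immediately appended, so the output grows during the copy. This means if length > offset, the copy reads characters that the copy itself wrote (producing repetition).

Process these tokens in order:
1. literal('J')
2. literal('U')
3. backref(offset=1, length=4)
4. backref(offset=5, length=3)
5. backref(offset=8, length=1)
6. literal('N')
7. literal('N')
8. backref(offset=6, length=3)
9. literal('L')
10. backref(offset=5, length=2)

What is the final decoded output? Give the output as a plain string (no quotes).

Answer: JUUUUUUUUUNNUUULNU

Derivation:
Token 1: literal('J'). Output: "J"
Token 2: literal('U'). Output: "JU"
Token 3: backref(off=1, len=4) (overlapping!). Copied 'UUUU' from pos 1. Output: "JUUUUU"
Token 4: backref(off=5, len=3). Copied 'UUU' from pos 1. Output: "JUUUUUUUU"
Token 5: backref(off=8, len=1). Copied 'U' from pos 1. Output: "JUUUUUUUUU"
Token 6: literal('N'). Output: "JUUUUUUUUUN"
Token 7: literal('N'). Output: "JUUUUUUUUUNN"
Token 8: backref(off=6, len=3). Copied 'UUU' from pos 6. Output: "JUUUUUUUUUNNUUU"
Token 9: literal('L'). Output: "JUUUUUUUUUNNUUUL"
Token 10: backref(off=5, len=2). Copied 'NU' from pos 11. Output: "JUUUUUUUUUNNUUULNU"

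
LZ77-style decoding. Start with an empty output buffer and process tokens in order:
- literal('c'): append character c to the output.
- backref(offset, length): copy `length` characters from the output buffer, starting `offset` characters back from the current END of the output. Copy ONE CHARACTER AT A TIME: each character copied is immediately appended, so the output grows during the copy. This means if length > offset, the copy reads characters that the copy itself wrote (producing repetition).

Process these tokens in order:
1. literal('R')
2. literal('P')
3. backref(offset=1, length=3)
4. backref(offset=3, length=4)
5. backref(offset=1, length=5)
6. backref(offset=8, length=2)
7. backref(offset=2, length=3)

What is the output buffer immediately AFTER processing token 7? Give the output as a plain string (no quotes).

Token 1: literal('R'). Output: "R"
Token 2: literal('P'). Output: "RP"
Token 3: backref(off=1, len=3) (overlapping!). Copied 'PPP' from pos 1. Output: "RPPPP"
Token 4: backref(off=3, len=4) (overlapping!). Copied 'PPPP' from pos 2. Output: "RPPPPPPPP"
Token 5: backref(off=1, len=5) (overlapping!). Copied 'PPPPP' from pos 8. Output: "RPPPPPPPPPPPPP"
Token 6: backref(off=8, len=2). Copied 'PP' from pos 6. Output: "RPPPPPPPPPPPPPPP"
Token 7: backref(off=2, len=3) (overlapping!). Copied 'PPP' from pos 14. Output: "RPPPPPPPPPPPPPPPPPP"

Answer: RPPPPPPPPPPPPPPPPPP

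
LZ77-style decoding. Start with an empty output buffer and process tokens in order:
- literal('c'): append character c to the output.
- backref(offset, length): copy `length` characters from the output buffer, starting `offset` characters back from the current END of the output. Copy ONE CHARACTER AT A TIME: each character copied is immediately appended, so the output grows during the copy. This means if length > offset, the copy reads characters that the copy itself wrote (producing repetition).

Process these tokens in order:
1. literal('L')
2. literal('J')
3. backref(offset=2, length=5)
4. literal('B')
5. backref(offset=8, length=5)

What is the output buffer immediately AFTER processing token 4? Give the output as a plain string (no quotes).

Answer: LJLJLJLB

Derivation:
Token 1: literal('L'). Output: "L"
Token 2: literal('J'). Output: "LJ"
Token 3: backref(off=2, len=5) (overlapping!). Copied 'LJLJL' from pos 0. Output: "LJLJLJL"
Token 4: literal('B'). Output: "LJLJLJLB"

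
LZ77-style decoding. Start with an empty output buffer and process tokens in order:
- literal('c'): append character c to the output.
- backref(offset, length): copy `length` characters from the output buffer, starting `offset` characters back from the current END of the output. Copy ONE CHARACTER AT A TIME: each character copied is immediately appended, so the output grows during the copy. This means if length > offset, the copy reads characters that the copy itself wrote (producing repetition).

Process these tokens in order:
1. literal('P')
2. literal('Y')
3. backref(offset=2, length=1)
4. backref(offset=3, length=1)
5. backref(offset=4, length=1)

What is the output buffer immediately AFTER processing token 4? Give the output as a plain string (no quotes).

Token 1: literal('P'). Output: "P"
Token 2: literal('Y'). Output: "PY"
Token 3: backref(off=2, len=1). Copied 'P' from pos 0. Output: "PYP"
Token 4: backref(off=3, len=1). Copied 'P' from pos 0. Output: "PYPP"

Answer: PYPP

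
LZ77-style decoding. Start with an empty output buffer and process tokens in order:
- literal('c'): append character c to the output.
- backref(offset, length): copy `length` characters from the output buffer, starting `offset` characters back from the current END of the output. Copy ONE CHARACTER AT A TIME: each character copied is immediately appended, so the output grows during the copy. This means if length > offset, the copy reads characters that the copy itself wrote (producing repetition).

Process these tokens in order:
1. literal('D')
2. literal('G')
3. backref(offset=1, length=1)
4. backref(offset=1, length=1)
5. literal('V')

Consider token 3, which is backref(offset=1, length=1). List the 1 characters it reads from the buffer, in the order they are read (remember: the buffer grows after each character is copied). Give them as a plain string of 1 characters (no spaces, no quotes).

Token 1: literal('D'). Output: "D"
Token 2: literal('G'). Output: "DG"
Token 3: backref(off=1, len=1). Buffer before: "DG" (len 2)
  byte 1: read out[1]='G', append. Buffer now: "DGG"

Answer: G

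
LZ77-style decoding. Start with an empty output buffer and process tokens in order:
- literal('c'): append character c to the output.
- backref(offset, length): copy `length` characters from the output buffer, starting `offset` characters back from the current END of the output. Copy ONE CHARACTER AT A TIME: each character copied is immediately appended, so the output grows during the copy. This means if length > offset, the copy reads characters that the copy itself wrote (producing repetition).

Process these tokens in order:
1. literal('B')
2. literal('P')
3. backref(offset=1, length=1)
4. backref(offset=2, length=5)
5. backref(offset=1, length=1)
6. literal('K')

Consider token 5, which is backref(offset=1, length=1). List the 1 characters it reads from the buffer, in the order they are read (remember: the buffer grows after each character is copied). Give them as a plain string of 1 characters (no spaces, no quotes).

Answer: P

Derivation:
Token 1: literal('B'). Output: "B"
Token 2: literal('P'). Output: "BP"
Token 3: backref(off=1, len=1). Copied 'P' from pos 1. Output: "BPP"
Token 4: backref(off=2, len=5) (overlapping!). Copied 'PPPPP' from pos 1. Output: "BPPPPPPP"
Token 5: backref(off=1, len=1). Buffer before: "BPPPPPPP" (len 8)
  byte 1: read out[7]='P', append. Buffer now: "BPPPPPPPP"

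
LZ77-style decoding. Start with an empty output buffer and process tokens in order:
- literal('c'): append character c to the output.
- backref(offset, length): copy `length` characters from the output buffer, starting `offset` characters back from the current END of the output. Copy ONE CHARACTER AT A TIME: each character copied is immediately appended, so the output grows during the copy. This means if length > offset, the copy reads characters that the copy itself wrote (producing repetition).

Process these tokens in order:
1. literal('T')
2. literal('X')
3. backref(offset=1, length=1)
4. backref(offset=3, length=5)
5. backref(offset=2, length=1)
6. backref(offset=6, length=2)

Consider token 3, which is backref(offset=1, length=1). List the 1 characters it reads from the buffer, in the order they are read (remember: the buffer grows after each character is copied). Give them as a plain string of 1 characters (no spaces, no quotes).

Token 1: literal('T'). Output: "T"
Token 2: literal('X'). Output: "TX"
Token 3: backref(off=1, len=1). Buffer before: "TX" (len 2)
  byte 1: read out[1]='X', append. Buffer now: "TXX"

Answer: X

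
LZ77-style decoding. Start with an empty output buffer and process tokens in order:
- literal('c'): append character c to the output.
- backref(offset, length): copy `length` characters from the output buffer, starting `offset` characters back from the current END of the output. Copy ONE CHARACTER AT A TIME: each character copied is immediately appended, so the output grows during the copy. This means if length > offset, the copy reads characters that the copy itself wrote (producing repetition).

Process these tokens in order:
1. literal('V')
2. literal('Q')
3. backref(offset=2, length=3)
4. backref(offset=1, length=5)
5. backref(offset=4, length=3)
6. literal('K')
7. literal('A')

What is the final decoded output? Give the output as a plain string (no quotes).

Token 1: literal('V'). Output: "V"
Token 2: literal('Q'). Output: "VQ"
Token 3: backref(off=2, len=3) (overlapping!). Copied 'VQV' from pos 0. Output: "VQVQV"
Token 4: backref(off=1, len=5) (overlapping!). Copied 'VVVVV' from pos 4. Output: "VQVQVVVVVV"
Token 5: backref(off=4, len=3). Copied 'VVV' from pos 6. Output: "VQVQVVVVVVVVV"
Token 6: literal('K'). Output: "VQVQVVVVVVVVVK"
Token 7: literal('A'). Output: "VQVQVVVVVVVVVKA"

Answer: VQVQVVVVVVVVVKA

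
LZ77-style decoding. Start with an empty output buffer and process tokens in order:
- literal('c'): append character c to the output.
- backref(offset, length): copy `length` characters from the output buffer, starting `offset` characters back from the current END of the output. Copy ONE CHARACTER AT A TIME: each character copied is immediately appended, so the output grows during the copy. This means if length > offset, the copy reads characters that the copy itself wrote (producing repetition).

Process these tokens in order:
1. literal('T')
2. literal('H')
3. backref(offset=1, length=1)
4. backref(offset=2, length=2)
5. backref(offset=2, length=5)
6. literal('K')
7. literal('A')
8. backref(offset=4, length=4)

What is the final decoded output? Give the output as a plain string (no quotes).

Token 1: literal('T'). Output: "T"
Token 2: literal('H'). Output: "TH"
Token 3: backref(off=1, len=1). Copied 'H' from pos 1. Output: "THH"
Token 4: backref(off=2, len=2). Copied 'HH' from pos 1. Output: "THHHH"
Token 5: backref(off=2, len=5) (overlapping!). Copied 'HHHHH' from pos 3. Output: "THHHHHHHHH"
Token 6: literal('K'). Output: "THHHHHHHHHK"
Token 7: literal('A'). Output: "THHHHHHHHHKA"
Token 8: backref(off=4, len=4). Copied 'HHKA' from pos 8. Output: "THHHHHHHHHKAHHKA"

Answer: THHHHHHHHHKAHHKA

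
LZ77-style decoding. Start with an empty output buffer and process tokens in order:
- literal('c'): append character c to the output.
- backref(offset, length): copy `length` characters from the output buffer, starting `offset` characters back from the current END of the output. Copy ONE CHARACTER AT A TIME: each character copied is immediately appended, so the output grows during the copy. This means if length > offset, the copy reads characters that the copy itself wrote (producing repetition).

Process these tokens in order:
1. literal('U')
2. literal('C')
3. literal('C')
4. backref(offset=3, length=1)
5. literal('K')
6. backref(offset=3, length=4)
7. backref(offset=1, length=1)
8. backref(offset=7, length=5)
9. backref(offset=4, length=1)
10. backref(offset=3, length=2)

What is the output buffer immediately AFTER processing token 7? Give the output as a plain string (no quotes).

Answer: UCCUKCUKCC

Derivation:
Token 1: literal('U'). Output: "U"
Token 2: literal('C'). Output: "UC"
Token 3: literal('C'). Output: "UCC"
Token 4: backref(off=3, len=1). Copied 'U' from pos 0. Output: "UCCU"
Token 5: literal('K'). Output: "UCCUK"
Token 6: backref(off=3, len=4) (overlapping!). Copied 'CUKC' from pos 2. Output: "UCCUKCUKC"
Token 7: backref(off=1, len=1). Copied 'C' from pos 8. Output: "UCCUKCUKCC"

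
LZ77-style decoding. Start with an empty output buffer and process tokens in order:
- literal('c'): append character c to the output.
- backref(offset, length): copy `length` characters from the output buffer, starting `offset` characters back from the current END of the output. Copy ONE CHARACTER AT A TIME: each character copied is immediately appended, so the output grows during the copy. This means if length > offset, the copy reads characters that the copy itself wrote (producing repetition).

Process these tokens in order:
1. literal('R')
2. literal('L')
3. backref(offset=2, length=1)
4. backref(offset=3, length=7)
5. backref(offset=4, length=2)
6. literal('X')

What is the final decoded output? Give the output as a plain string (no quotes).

Answer: RLRRLRRLRRRLX

Derivation:
Token 1: literal('R'). Output: "R"
Token 2: literal('L'). Output: "RL"
Token 3: backref(off=2, len=1). Copied 'R' from pos 0. Output: "RLR"
Token 4: backref(off=3, len=7) (overlapping!). Copied 'RLRRLRR' from pos 0. Output: "RLRRLRRLRR"
Token 5: backref(off=4, len=2). Copied 'RL' from pos 6. Output: "RLRRLRRLRRRL"
Token 6: literal('X'). Output: "RLRRLRRLRRRLX"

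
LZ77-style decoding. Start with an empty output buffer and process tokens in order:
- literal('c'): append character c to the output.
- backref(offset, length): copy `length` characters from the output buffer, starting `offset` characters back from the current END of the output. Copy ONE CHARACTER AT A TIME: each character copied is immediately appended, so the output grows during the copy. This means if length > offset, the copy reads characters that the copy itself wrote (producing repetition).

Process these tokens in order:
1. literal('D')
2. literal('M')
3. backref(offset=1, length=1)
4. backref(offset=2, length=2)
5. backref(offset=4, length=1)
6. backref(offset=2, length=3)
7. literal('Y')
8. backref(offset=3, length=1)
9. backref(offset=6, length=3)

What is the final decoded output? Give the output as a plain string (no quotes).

Token 1: literal('D'). Output: "D"
Token 2: literal('M'). Output: "DM"
Token 3: backref(off=1, len=1). Copied 'M' from pos 1. Output: "DMM"
Token 4: backref(off=2, len=2). Copied 'MM' from pos 1. Output: "DMMMM"
Token 5: backref(off=4, len=1). Copied 'M' from pos 1. Output: "DMMMMM"
Token 6: backref(off=2, len=3) (overlapping!). Copied 'MMM' from pos 4. Output: "DMMMMMMMM"
Token 7: literal('Y'). Output: "DMMMMMMMMY"
Token 8: backref(off=3, len=1). Copied 'M' from pos 7. Output: "DMMMMMMMMYM"
Token 9: backref(off=6, len=3). Copied 'MMM' from pos 5. Output: "DMMMMMMMMYMMMM"

Answer: DMMMMMMMMYMMMM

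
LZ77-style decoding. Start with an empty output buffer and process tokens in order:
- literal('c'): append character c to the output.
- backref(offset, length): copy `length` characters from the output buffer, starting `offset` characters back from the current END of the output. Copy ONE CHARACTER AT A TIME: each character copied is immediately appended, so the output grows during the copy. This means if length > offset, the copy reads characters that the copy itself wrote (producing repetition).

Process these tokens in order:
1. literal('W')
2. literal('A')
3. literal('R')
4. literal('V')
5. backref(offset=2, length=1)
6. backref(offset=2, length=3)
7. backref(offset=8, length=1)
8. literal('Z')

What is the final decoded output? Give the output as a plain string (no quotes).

Token 1: literal('W'). Output: "W"
Token 2: literal('A'). Output: "WA"
Token 3: literal('R'). Output: "WAR"
Token 4: literal('V'). Output: "WARV"
Token 5: backref(off=2, len=1). Copied 'R' from pos 2. Output: "WARVR"
Token 6: backref(off=2, len=3) (overlapping!). Copied 'VRV' from pos 3. Output: "WARVRVRV"
Token 7: backref(off=8, len=1). Copied 'W' from pos 0. Output: "WARVRVRVW"
Token 8: literal('Z'). Output: "WARVRVRVWZ"

Answer: WARVRVRVWZ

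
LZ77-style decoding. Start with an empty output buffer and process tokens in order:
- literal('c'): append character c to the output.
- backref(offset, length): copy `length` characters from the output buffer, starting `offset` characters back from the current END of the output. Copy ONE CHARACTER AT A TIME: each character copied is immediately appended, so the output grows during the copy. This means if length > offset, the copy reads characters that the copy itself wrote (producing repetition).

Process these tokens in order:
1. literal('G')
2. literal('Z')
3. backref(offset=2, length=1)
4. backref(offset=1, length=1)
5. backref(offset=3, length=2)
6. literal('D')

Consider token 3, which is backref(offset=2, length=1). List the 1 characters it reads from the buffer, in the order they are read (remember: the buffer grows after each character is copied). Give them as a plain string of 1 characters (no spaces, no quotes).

Answer: G

Derivation:
Token 1: literal('G'). Output: "G"
Token 2: literal('Z'). Output: "GZ"
Token 3: backref(off=2, len=1). Buffer before: "GZ" (len 2)
  byte 1: read out[0]='G', append. Buffer now: "GZG"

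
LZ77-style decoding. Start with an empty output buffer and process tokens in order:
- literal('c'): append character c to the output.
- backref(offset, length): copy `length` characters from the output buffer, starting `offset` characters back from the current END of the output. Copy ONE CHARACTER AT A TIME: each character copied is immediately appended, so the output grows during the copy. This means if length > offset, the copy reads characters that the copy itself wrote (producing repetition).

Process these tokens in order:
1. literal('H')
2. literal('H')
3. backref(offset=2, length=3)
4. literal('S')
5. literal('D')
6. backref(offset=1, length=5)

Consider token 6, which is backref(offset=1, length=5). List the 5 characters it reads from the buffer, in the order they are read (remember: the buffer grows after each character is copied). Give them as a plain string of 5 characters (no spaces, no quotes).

Answer: DDDDD

Derivation:
Token 1: literal('H'). Output: "H"
Token 2: literal('H'). Output: "HH"
Token 3: backref(off=2, len=3) (overlapping!). Copied 'HHH' from pos 0. Output: "HHHHH"
Token 4: literal('S'). Output: "HHHHHS"
Token 5: literal('D'). Output: "HHHHHSD"
Token 6: backref(off=1, len=5). Buffer before: "HHHHHSD" (len 7)
  byte 1: read out[6]='D', append. Buffer now: "HHHHHSDD"
  byte 2: read out[7]='D', append. Buffer now: "HHHHHSDDD"
  byte 3: read out[8]='D', append. Buffer now: "HHHHHSDDDD"
  byte 4: read out[9]='D', append. Buffer now: "HHHHHSDDDDD"
  byte 5: read out[10]='D', append. Buffer now: "HHHHHSDDDDDD"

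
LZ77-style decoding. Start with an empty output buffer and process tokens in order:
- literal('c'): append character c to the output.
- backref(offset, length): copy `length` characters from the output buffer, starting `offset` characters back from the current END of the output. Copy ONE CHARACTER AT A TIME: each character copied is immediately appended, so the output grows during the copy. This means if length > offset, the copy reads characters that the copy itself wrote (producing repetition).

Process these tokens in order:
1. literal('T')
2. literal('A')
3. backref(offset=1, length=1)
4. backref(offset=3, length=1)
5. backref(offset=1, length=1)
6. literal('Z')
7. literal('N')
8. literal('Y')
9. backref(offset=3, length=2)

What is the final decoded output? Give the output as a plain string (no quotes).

Answer: TAATTZNYZN

Derivation:
Token 1: literal('T'). Output: "T"
Token 2: literal('A'). Output: "TA"
Token 3: backref(off=1, len=1). Copied 'A' from pos 1. Output: "TAA"
Token 4: backref(off=3, len=1). Copied 'T' from pos 0. Output: "TAAT"
Token 5: backref(off=1, len=1). Copied 'T' from pos 3. Output: "TAATT"
Token 6: literal('Z'). Output: "TAATTZ"
Token 7: literal('N'). Output: "TAATTZN"
Token 8: literal('Y'). Output: "TAATTZNY"
Token 9: backref(off=3, len=2). Copied 'ZN' from pos 5. Output: "TAATTZNYZN"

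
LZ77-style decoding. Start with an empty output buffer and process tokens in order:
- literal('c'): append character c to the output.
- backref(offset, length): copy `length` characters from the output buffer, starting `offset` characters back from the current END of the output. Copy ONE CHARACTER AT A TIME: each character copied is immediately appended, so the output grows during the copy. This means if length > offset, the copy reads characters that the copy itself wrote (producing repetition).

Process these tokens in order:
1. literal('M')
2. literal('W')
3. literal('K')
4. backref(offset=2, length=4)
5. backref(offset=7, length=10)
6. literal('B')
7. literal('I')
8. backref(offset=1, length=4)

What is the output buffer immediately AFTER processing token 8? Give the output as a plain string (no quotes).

Token 1: literal('M'). Output: "M"
Token 2: literal('W'). Output: "MW"
Token 3: literal('K'). Output: "MWK"
Token 4: backref(off=2, len=4) (overlapping!). Copied 'WKWK' from pos 1. Output: "MWKWKWK"
Token 5: backref(off=7, len=10) (overlapping!). Copied 'MWKWKWKMWK' from pos 0. Output: "MWKWKWKMWKWKWKMWK"
Token 6: literal('B'). Output: "MWKWKWKMWKWKWKMWKB"
Token 7: literal('I'). Output: "MWKWKWKMWKWKWKMWKBI"
Token 8: backref(off=1, len=4) (overlapping!). Copied 'IIII' from pos 18. Output: "MWKWKWKMWKWKWKMWKBIIIII"

Answer: MWKWKWKMWKWKWKMWKBIIIII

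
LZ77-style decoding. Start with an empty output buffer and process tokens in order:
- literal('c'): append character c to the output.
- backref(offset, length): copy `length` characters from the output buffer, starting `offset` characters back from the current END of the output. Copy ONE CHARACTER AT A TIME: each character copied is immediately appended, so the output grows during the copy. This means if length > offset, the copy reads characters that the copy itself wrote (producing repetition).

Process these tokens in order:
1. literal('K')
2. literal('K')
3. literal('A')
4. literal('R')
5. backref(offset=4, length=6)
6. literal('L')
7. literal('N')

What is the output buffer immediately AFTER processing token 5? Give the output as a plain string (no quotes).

Token 1: literal('K'). Output: "K"
Token 2: literal('K'). Output: "KK"
Token 3: literal('A'). Output: "KKA"
Token 4: literal('R'). Output: "KKAR"
Token 5: backref(off=4, len=6) (overlapping!). Copied 'KKARKK' from pos 0. Output: "KKARKKARKK"

Answer: KKARKKARKK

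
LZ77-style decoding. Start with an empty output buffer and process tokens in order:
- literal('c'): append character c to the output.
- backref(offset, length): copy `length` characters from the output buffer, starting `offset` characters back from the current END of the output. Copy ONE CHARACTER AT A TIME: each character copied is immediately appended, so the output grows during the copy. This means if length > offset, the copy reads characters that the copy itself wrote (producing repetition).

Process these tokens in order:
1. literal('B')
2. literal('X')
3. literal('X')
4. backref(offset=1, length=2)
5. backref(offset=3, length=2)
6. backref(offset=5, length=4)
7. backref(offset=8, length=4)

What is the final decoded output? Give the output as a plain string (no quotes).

Answer: BXXXXXXXXXXXXXX

Derivation:
Token 1: literal('B'). Output: "B"
Token 2: literal('X'). Output: "BX"
Token 3: literal('X'). Output: "BXX"
Token 4: backref(off=1, len=2) (overlapping!). Copied 'XX' from pos 2. Output: "BXXXX"
Token 5: backref(off=3, len=2). Copied 'XX' from pos 2. Output: "BXXXXXX"
Token 6: backref(off=5, len=4). Copied 'XXXX' from pos 2. Output: "BXXXXXXXXXX"
Token 7: backref(off=8, len=4). Copied 'XXXX' from pos 3. Output: "BXXXXXXXXXXXXXX"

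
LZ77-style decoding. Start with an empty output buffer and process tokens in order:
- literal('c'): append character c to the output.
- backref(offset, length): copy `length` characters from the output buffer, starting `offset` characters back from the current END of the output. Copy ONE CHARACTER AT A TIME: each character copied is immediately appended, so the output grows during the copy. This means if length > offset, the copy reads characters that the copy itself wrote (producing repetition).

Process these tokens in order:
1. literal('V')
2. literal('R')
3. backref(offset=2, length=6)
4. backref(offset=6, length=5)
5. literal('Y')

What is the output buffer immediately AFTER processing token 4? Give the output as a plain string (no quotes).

Token 1: literal('V'). Output: "V"
Token 2: literal('R'). Output: "VR"
Token 3: backref(off=2, len=6) (overlapping!). Copied 'VRVRVR' from pos 0. Output: "VRVRVRVR"
Token 4: backref(off=6, len=5). Copied 'VRVRV' from pos 2. Output: "VRVRVRVRVRVRV"

Answer: VRVRVRVRVRVRV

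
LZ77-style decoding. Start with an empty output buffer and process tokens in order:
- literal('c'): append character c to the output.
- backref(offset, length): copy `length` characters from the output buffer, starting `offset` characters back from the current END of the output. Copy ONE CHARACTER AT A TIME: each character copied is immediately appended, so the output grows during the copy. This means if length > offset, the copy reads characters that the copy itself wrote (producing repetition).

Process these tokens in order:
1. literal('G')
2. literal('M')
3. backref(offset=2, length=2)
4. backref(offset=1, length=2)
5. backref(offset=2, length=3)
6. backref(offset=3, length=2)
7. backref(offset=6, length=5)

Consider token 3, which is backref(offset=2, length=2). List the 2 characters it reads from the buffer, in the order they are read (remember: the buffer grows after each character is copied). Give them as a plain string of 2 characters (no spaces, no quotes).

Token 1: literal('G'). Output: "G"
Token 2: literal('M'). Output: "GM"
Token 3: backref(off=2, len=2). Buffer before: "GM" (len 2)
  byte 1: read out[0]='G', append. Buffer now: "GMG"
  byte 2: read out[1]='M', append. Buffer now: "GMGM"

Answer: GM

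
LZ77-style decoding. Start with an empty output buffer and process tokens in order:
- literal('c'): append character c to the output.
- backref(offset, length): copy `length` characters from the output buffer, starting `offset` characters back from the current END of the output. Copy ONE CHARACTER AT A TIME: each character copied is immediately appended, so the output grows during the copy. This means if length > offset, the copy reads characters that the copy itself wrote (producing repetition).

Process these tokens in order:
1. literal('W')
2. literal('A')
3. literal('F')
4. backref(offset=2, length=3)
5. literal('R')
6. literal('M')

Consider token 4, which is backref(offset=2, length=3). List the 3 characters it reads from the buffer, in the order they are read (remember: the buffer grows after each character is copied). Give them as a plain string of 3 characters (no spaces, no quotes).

Answer: AFA

Derivation:
Token 1: literal('W'). Output: "W"
Token 2: literal('A'). Output: "WA"
Token 3: literal('F'). Output: "WAF"
Token 4: backref(off=2, len=3). Buffer before: "WAF" (len 3)
  byte 1: read out[1]='A', append. Buffer now: "WAFA"
  byte 2: read out[2]='F', append. Buffer now: "WAFAF"
  byte 3: read out[3]='A', append. Buffer now: "WAFAFA"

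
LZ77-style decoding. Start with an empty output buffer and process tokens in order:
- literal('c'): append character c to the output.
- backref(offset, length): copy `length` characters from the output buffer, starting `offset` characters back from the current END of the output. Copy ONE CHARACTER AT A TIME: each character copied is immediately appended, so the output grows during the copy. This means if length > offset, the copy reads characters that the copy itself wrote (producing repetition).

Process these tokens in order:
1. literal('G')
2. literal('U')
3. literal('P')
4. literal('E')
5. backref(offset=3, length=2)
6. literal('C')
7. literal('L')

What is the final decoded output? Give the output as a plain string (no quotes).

Token 1: literal('G'). Output: "G"
Token 2: literal('U'). Output: "GU"
Token 3: literal('P'). Output: "GUP"
Token 4: literal('E'). Output: "GUPE"
Token 5: backref(off=3, len=2). Copied 'UP' from pos 1. Output: "GUPEUP"
Token 6: literal('C'). Output: "GUPEUPC"
Token 7: literal('L'). Output: "GUPEUPCL"

Answer: GUPEUPCL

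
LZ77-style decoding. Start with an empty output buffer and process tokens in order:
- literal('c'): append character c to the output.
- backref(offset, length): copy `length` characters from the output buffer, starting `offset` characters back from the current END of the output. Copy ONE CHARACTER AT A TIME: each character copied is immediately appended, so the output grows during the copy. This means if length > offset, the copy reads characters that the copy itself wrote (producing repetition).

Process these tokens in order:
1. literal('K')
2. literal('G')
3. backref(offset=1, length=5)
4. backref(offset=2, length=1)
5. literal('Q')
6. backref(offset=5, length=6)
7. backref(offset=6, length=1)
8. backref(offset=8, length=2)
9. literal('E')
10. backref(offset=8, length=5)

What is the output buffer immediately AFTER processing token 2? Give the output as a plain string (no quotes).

Token 1: literal('K'). Output: "K"
Token 2: literal('G'). Output: "KG"

Answer: KG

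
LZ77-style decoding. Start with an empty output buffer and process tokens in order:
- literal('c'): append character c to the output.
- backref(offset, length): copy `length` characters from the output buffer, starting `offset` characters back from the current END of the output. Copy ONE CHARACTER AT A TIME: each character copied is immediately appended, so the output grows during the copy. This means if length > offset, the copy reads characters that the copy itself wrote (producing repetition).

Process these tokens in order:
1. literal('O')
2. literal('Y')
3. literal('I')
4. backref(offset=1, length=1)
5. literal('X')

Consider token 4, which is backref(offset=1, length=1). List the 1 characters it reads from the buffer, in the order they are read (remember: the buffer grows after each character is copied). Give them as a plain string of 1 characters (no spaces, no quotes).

Answer: I

Derivation:
Token 1: literal('O'). Output: "O"
Token 2: literal('Y'). Output: "OY"
Token 3: literal('I'). Output: "OYI"
Token 4: backref(off=1, len=1). Buffer before: "OYI" (len 3)
  byte 1: read out[2]='I', append. Buffer now: "OYII"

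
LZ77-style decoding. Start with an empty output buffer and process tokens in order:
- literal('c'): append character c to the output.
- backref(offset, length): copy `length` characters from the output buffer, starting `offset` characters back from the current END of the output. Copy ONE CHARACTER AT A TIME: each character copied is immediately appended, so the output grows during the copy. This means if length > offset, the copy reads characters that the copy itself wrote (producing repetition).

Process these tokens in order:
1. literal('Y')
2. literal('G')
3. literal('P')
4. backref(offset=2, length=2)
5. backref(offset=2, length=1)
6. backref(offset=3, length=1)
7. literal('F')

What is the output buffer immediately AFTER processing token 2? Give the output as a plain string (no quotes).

Token 1: literal('Y'). Output: "Y"
Token 2: literal('G'). Output: "YG"

Answer: YG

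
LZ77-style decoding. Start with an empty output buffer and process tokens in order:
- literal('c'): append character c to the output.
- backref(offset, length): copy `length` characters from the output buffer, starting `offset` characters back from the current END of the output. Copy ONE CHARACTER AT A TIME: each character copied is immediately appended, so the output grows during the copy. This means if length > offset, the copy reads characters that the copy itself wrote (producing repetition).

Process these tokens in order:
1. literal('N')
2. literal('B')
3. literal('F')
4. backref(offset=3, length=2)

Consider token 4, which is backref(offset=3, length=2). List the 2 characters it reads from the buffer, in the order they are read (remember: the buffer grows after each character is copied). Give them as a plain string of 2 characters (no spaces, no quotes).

Answer: NB

Derivation:
Token 1: literal('N'). Output: "N"
Token 2: literal('B'). Output: "NB"
Token 3: literal('F'). Output: "NBF"
Token 4: backref(off=3, len=2). Buffer before: "NBF" (len 3)
  byte 1: read out[0]='N', append. Buffer now: "NBFN"
  byte 2: read out[1]='B', append. Buffer now: "NBFNB"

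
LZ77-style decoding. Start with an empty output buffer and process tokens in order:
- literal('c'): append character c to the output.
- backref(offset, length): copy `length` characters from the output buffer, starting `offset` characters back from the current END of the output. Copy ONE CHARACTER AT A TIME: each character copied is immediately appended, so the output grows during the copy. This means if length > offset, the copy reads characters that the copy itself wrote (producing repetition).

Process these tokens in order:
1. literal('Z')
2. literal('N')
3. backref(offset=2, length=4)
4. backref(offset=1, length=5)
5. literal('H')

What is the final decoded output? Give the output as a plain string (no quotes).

Token 1: literal('Z'). Output: "Z"
Token 2: literal('N'). Output: "ZN"
Token 3: backref(off=2, len=4) (overlapping!). Copied 'ZNZN' from pos 0. Output: "ZNZNZN"
Token 4: backref(off=1, len=5) (overlapping!). Copied 'NNNNN' from pos 5. Output: "ZNZNZNNNNNN"
Token 5: literal('H'). Output: "ZNZNZNNNNNNH"

Answer: ZNZNZNNNNNNH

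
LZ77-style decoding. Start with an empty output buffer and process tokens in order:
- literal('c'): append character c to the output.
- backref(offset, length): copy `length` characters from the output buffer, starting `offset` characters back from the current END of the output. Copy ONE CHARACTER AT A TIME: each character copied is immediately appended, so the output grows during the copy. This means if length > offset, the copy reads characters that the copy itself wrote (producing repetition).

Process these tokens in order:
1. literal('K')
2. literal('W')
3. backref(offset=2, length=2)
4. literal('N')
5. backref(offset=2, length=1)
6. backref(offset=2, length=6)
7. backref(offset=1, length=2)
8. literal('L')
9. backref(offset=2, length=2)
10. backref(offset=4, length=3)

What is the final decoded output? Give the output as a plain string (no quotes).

Token 1: literal('K'). Output: "K"
Token 2: literal('W'). Output: "KW"
Token 3: backref(off=2, len=2). Copied 'KW' from pos 0. Output: "KWKW"
Token 4: literal('N'). Output: "KWKWN"
Token 5: backref(off=2, len=1). Copied 'W' from pos 3. Output: "KWKWNW"
Token 6: backref(off=2, len=6) (overlapping!). Copied 'NWNWNW' from pos 4. Output: "KWKWNWNWNWNW"
Token 7: backref(off=1, len=2) (overlapping!). Copied 'WW' from pos 11. Output: "KWKWNWNWNWNWWW"
Token 8: literal('L'). Output: "KWKWNWNWNWNWWWL"
Token 9: backref(off=2, len=2). Copied 'WL' from pos 13. Output: "KWKWNWNWNWNWWWLWL"
Token 10: backref(off=4, len=3). Copied 'WLW' from pos 13. Output: "KWKWNWNWNWNWWWLWLWLW"

Answer: KWKWNWNWNWNWWWLWLWLW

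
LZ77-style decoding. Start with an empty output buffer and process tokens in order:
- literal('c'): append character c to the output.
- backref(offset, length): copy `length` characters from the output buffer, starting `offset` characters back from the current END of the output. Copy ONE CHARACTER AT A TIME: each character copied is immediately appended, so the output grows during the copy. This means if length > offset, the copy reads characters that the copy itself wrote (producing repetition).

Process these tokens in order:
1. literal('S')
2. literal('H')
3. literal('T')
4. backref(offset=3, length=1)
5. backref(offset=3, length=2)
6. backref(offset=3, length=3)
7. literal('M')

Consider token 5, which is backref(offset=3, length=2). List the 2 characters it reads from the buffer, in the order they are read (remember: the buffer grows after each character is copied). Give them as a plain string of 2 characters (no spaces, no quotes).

Token 1: literal('S'). Output: "S"
Token 2: literal('H'). Output: "SH"
Token 3: literal('T'). Output: "SHT"
Token 4: backref(off=3, len=1). Copied 'S' from pos 0. Output: "SHTS"
Token 5: backref(off=3, len=2). Buffer before: "SHTS" (len 4)
  byte 1: read out[1]='H', append. Buffer now: "SHTSH"
  byte 2: read out[2]='T', append. Buffer now: "SHTSHT"

Answer: HT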